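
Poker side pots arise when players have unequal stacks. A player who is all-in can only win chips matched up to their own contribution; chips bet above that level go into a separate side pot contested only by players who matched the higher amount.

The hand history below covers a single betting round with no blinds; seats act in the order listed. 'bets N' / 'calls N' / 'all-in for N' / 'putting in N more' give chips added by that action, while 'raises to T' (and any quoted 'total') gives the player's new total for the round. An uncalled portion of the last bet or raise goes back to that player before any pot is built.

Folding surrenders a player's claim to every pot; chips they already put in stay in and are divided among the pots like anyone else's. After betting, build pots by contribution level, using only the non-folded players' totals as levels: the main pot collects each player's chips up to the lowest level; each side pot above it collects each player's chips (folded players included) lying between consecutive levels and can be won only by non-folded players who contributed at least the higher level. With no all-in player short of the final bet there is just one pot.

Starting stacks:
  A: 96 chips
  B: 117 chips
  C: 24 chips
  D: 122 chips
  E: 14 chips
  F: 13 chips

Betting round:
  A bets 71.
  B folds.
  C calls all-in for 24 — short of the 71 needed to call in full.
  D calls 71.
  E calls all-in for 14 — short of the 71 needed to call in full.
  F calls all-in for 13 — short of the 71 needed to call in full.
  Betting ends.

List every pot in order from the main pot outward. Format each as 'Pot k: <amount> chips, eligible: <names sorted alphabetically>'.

Contributions: A=71, C=24, D=71, E=14, F=13
Folded: B
Pot levels (distinct totals of non-folded players): 13, 14, 24, 71
Layer 1-13: 13 each from A, C, D, E, F = 13*5 = 65 chips; eligible A, C, D, E, F
Layer 14-14: 1 each from A, C, D, E = 1*4 = 4 chips; eligible A, C, D, E
Layer 15-24: 10 each from A, C, D = 10*3 = 30 chips; eligible A, C, D
Layer 25-71: 47 each from A, D = 47*2 = 94 chips; eligible A, D

Pot 1: 65 chips, eligible: A, C, D, E, F
Pot 2: 4 chips, eligible: A, C, D, E
Pot 3: 30 chips, eligible: A, C, D
Pot 4: 94 chips, eligible: A, D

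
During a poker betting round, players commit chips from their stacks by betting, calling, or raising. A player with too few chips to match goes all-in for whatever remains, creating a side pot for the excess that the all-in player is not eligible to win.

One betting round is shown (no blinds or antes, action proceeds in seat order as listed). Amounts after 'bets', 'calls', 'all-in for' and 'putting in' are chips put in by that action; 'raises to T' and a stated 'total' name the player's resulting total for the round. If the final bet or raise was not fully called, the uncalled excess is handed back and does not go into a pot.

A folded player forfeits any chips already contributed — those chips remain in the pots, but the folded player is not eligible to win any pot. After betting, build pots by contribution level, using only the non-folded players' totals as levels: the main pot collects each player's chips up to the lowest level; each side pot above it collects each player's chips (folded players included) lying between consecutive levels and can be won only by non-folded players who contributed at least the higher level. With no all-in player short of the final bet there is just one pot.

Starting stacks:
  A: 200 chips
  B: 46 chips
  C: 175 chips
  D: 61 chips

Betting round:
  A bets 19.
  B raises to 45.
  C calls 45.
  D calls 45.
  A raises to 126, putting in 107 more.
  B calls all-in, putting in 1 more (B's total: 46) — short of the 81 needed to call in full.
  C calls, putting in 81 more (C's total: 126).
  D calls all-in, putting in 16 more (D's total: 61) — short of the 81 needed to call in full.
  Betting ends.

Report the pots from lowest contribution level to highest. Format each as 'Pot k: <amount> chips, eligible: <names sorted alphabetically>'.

Contributions: A=126, B=46, C=126, D=61
Pot levels (distinct totals of non-folded players): 46, 61, 126
Layer 1-46: 46 each from A, B, C, D = 46*4 = 184 chips; eligible A, B, C, D
Layer 47-61: 15 each from A, C, D = 15*3 = 45 chips; eligible A, C, D
Layer 62-126: 65 each from A, C = 65*2 = 130 chips; eligible A, C

Pot 1: 184 chips, eligible: A, B, C, D
Pot 2: 45 chips, eligible: A, C, D
Pot 3: 130 chips, eligible: A, C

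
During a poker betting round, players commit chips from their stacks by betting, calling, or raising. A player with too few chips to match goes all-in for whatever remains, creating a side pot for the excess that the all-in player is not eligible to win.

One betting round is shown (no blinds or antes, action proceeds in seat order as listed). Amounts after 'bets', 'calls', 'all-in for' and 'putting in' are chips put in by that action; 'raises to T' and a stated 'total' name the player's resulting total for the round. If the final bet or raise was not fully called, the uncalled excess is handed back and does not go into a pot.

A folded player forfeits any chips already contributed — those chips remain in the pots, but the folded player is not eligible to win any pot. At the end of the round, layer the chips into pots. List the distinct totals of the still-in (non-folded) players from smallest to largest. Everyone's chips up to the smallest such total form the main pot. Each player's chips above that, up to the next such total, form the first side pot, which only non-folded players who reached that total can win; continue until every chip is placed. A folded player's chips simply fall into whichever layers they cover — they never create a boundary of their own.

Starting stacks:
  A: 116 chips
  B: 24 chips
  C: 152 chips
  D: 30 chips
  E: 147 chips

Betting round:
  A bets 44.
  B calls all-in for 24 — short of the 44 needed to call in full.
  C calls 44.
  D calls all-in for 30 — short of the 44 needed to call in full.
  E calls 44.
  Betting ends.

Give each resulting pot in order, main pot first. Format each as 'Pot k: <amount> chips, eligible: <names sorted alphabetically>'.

Contributions: A=44, B=24, C=44, D=30, E=44
Pot levels (distinct totals of non-folded players): 24, 30, 44
Layer 1-24: 24 each from A, B, C, D, E = 24*5 = 120 chips; eligible A, B, C, D, E
Layer 25-30: 6 each from A, C, D, E = 6*4 = 24 chips; eligible A, C, D, E
Layer 31-44: 14 each from A, C, E = 14*3 = 42 chips; eligible A, C, E

Pot 1: 120 chips, eligible: A, B, C, D, E
Pot 2: 24 chips, eligible: A, C, D, E
Pot 3: 42 chips, eligible: A, C, E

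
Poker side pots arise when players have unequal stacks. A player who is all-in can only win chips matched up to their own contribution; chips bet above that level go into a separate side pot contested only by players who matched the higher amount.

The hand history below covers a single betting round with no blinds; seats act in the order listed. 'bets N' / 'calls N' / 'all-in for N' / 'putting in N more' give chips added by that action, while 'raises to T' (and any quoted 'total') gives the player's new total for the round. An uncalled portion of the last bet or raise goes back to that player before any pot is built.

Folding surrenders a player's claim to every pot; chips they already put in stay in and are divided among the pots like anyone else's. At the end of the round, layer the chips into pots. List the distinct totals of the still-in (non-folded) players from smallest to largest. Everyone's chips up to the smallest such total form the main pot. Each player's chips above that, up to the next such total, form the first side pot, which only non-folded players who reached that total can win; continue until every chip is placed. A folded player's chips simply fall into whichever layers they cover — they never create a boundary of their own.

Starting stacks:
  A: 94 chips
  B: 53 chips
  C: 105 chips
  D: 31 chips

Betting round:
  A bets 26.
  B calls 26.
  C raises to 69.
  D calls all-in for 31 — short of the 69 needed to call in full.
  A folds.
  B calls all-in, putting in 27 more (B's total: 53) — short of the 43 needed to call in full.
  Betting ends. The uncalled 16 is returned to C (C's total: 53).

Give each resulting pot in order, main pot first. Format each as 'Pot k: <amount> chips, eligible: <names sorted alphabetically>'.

Contributions (after 16 returned to C): A=26, B=53, C=53, D=31
Folded: A
Pot levels (distinct totals of non-folded players): 31, 53
Layer 1-31: A 26 + B 31 + C 31 + D 31 = 119 chips; eligible B, C, D
Layer 32-53: 22 each from B, C = 22*2 = 44 chips; eligible B, C

Pot 1: 119 chips, eligible: B, C, D
Pot 2: 44 chips, eligible: B, C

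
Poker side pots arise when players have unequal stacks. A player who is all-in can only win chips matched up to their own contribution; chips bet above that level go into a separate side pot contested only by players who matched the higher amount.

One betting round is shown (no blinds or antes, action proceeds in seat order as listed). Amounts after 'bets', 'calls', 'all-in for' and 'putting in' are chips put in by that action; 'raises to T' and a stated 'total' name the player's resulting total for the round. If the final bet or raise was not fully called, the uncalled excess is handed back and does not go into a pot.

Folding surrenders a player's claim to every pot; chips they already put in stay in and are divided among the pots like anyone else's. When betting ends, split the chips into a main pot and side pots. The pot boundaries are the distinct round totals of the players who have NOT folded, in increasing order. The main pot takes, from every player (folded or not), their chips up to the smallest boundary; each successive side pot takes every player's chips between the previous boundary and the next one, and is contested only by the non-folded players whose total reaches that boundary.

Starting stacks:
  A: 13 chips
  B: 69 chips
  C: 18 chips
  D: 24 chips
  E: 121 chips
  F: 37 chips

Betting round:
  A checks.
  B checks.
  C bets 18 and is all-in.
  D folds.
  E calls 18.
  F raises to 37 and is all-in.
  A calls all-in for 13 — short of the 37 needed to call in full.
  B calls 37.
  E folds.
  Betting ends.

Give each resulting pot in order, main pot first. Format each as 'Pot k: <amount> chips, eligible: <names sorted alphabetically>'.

Contributions: A=13, B=37, C=18, E=18, F=37
Folded: D, E
Pot levels (distinct totals of non-folded players): 13, 18, 37
Layer 1-13: 13 each from A, B, C, E, F = 13*5 = 65 chips; eligible A, B, C, F
Layer 14-18: 5 each from B, C, E, F = 5*4 = 20 chips; eligible B, C, F
Layer 19-37: 19 each from B, F = 19*2 = 38 chips; eligible B, F

Pot 1: 65 chips, eligible: A, B, C, F
Pot 2: 20 chips, eligible: B, C, F
Pot 3: 38 chips, eligible: B, F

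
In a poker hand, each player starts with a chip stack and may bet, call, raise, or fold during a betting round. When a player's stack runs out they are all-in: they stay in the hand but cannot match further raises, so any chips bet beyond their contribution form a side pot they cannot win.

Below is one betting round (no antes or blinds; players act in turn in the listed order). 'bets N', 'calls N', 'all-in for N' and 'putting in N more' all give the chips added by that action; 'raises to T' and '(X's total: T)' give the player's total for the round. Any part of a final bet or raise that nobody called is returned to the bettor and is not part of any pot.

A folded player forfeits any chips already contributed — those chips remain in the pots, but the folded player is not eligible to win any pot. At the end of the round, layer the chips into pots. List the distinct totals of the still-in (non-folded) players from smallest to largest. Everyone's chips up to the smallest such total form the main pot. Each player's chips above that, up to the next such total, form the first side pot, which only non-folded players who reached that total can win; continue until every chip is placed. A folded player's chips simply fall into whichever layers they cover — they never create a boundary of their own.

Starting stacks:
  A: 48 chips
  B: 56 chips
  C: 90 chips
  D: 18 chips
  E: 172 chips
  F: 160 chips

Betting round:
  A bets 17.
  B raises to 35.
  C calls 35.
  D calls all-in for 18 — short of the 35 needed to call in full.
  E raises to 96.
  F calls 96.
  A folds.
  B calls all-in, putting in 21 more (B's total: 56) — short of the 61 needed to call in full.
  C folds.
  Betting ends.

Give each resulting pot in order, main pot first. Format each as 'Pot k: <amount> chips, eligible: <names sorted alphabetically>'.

Contributions: A=17, B=56, C=35, D=18, E=96, F=96
Folded: A, C
Pot levels (distinct totals of non-folded players): 18, 56, 96
Layer 1-18: A 17 + B 18 + C 18 + D 18 + E 18 + F 18 = 107 chips; eligible B, D, E, F
Layer 19-56: B 38 + C 17 + E 38 + F 38 = 131 chips; eligible B, E, F
Layer 57-96: 40 each from E, F = 40*2 = 80 chips; eligible E, F

Pot 1: 107 chips, eligible: B, D, E, F
Pot 2: 131 chips, eligible: B, E, F
Pot 3: 80 chips, eligible: E, F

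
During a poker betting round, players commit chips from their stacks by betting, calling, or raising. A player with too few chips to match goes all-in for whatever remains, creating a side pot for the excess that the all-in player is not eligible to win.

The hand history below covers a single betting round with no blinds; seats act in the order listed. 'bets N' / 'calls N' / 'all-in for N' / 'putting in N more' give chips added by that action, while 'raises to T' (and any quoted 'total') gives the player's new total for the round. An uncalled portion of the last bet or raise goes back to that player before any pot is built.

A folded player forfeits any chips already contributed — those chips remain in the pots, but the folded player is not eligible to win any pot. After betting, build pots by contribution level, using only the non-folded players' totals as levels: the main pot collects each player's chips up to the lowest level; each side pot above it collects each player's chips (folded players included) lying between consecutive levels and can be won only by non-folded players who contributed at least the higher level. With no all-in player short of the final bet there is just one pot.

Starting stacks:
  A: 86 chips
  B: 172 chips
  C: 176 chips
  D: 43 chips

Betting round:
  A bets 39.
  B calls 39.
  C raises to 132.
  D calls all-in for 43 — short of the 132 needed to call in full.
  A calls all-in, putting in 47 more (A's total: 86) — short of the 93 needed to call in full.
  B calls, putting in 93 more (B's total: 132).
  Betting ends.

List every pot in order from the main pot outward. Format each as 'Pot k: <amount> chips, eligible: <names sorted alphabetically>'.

Contributions: A=86, B=132, C=132, D=43
Pot levels (distinct totals of non-folded players): 43, 86, 132
Layer 1-43: 43 each from A, B, C, D = 43*4 = 172 chips; eligible A, B, C, D
Layer 44-86: 43 each from A, B, C = 43*3 = 129 chips; eligible A, B, C
Layer 87-132: 46 each from B, C = 46*2 = 92 chips; eligible B, C

Pot 1: 172 chips, eligible: A, B, C, D
Pot 2: 129 chips, eligible: A, B, C
Pot 3: 92 chips, eligible: B, C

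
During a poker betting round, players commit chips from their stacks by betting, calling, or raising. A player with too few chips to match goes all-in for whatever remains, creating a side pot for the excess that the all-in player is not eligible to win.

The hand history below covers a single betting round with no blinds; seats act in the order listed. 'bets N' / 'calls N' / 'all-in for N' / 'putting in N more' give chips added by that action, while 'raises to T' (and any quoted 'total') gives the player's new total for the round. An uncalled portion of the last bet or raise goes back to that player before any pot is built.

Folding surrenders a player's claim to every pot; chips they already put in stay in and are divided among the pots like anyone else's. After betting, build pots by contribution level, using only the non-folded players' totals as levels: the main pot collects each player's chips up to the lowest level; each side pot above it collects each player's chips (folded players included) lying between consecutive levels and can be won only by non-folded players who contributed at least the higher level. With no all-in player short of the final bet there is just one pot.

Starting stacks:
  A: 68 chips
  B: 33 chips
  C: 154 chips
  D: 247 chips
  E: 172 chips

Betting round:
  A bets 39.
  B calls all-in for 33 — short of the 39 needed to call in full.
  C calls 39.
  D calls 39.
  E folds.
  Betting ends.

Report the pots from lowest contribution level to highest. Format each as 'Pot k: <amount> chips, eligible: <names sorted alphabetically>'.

Contributions: A=39, B=33, C=39, D=39
Folded: E
Pot levels (distinct totals of non-folded players): 33, 39
Layer 1-33: 33 each from A, B, C, D = 33*4 = 132 chips; eligible A, B, C, D
Layer 34-39: 6 each from A, C, D = 6*3 = 18 chips; eligible A, C, D

Pot 1: 132 chips, eligible: A, B, C, D
Pot 2: 18 chips, eligible: A, C, D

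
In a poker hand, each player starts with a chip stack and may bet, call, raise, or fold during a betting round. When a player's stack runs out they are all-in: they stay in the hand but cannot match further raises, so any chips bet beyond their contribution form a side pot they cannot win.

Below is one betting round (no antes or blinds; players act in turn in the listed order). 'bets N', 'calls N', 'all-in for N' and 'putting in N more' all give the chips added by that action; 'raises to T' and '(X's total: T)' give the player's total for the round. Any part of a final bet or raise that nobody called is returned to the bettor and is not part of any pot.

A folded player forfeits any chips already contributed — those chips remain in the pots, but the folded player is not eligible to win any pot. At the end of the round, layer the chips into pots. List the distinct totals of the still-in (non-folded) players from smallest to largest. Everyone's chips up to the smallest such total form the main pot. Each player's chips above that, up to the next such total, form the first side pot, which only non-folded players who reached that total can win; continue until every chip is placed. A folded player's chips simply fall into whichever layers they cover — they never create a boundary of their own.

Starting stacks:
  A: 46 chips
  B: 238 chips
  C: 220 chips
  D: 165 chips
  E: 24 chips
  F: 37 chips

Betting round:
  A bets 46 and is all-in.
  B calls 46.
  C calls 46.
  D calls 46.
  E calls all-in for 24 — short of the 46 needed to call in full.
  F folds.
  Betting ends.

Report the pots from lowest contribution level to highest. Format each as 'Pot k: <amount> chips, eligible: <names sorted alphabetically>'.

Contributions: A=46, B=46, C=46, D=46, E=24
Folded: F
Pot levels (distinct totals of non-folded players): 24, 46
Layer 1-24: 24 each from A, B, C, D, E = 24*5 = 120 chips; eligible A, B, C, D, E
Layer 25-46: 22 each from A, B, C, D = 22*4 = 88 chips; eligible A, B, C, D

Pot 1: 120 chips, eligible: A, B, C, D, E
Pot 2: 88 chips, eligible: A, B, C, D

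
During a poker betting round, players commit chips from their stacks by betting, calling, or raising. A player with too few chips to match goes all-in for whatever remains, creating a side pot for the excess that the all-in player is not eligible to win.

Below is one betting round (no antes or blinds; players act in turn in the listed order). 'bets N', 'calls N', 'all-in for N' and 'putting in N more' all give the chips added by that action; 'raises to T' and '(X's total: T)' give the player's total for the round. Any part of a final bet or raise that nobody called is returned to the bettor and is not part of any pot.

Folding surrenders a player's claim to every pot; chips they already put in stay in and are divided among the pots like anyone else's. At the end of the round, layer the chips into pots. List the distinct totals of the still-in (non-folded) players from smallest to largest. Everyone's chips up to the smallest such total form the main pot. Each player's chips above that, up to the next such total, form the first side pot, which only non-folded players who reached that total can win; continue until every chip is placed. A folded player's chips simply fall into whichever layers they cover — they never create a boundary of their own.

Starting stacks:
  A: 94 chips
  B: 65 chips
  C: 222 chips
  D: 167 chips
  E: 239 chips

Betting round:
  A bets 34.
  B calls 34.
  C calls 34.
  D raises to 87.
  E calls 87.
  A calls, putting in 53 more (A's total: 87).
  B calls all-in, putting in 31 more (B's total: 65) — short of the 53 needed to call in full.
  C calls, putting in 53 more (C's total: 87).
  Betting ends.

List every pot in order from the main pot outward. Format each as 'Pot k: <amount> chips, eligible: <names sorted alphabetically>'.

Pot 1: 325 chips, eligible: A, B, C, D, E
Pot 2: 88 chips, eligible: A, C, D, E

Derivation:
Contributions: A=87, B=65, C=87, D=87, E=87
Pot levels (distinct totals of non-folded players): 65, 87
Layer 1-65: 65 each from A, B, C, D, E = 65*5 = 325 chips; eligible A, B, C, D, E
Layer 66-87: 22 each from A, C, D, E = 22*4 = 88 chips; eligible A, C, D, E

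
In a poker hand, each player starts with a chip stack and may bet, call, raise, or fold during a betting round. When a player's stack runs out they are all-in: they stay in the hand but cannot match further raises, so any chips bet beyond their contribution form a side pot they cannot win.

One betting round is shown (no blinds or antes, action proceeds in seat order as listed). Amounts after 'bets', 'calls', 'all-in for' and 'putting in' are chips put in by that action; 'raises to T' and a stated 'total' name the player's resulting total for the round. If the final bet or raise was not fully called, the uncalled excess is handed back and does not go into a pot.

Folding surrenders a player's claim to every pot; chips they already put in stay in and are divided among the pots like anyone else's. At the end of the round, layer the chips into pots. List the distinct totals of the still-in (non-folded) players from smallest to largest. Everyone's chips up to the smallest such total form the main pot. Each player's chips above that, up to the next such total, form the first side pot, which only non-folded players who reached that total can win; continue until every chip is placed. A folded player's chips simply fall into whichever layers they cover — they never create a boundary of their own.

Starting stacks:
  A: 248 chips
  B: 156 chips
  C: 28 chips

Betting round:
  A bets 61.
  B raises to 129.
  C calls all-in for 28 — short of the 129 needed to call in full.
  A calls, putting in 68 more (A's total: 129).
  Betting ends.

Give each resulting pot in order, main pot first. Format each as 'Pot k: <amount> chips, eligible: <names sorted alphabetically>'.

Pot 1: 84 chips, eligible: A, B, C
Pot 2: 202 chips, eligible: A, B

Derivation:
Contributions: A=129, B=129, C=28
Pot levels (distinct totals of non-folded players): 28, 129
Layer 1-28: 28 each from A, B, C = 28*3 = 84 chips; eligible A, B, C
Layer 29-129: 101 each from A, B = 101*2 = 202 chips; eligible A, B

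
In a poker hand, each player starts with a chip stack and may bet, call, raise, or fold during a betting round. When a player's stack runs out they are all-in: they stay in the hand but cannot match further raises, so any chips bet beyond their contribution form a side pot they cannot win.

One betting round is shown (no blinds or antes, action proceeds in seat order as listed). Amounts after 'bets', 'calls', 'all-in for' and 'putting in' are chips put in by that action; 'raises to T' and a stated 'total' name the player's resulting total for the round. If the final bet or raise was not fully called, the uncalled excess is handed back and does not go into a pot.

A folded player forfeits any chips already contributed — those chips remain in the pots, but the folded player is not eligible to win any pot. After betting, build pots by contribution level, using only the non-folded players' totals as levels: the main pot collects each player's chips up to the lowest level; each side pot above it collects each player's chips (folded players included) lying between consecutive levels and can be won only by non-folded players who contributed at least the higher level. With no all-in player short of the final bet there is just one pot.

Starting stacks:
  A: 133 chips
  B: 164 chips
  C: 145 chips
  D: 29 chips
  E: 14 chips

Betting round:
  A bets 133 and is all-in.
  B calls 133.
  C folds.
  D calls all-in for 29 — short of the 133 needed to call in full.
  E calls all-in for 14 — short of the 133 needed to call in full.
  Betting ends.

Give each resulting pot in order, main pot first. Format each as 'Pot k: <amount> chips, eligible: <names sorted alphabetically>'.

Pot 1: 56 chips, eligible: A, B, D, E
Pot 2: 45 chips, eligible: A, B, D
Pot 3: 208 chips, eligible: A, B

Derivation:
Contributions: A=133, B=133, D=29, E=14
Folded: C
Pot levels (distinct totals of non-folded players): 14, 29, 133
Layer 1-14: 14 each from A, B, D, E = 14*4 = 56 chips; eligible A, B, D, E
Layer 15-29: 15 each from A, B, D = 15*3 = 45 chips; eligible A, B, D
Layer 30-133: 104 each from A, B = 104*2 = 208 chips; eligible A, B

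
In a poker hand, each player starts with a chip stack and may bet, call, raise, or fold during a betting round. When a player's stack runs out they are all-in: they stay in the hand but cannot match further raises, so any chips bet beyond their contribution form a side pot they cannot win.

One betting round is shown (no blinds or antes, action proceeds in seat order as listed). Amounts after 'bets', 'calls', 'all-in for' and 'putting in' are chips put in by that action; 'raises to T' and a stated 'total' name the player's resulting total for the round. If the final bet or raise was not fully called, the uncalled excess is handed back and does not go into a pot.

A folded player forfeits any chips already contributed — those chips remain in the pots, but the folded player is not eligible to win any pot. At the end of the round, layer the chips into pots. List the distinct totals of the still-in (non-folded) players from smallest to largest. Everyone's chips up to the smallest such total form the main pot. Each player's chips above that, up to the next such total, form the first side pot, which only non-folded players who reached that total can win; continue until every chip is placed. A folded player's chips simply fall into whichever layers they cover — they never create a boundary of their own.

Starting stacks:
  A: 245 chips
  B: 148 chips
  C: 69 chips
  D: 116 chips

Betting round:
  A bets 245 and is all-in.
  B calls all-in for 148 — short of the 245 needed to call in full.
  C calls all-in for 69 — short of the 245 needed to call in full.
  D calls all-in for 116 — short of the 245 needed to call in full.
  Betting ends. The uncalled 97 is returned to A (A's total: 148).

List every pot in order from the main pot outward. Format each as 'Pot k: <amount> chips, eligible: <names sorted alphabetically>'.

Contributions (after 97 returned to A): A=148, B=148, C=69, D=116
Pot levels (distinct totals of non-folded players): 69, 116, 148
Layer 1-69: 69 each from A, B, C, D = 69*4 = 276 chips; eligible A, B, C, D
Layer 70-116: 47 each from A, B, D = 47*3 = 141 chips; eligible A, B, D
Layer 117-148: 32 each from A, B = 32*2 = 64 chips; eligible A, B

Pot 1: 276 chips, eligible: A, B, C, D
Pot 2: 141 chips, eligible: A, B, D
Pot 3: 64 chips, eligible: A, B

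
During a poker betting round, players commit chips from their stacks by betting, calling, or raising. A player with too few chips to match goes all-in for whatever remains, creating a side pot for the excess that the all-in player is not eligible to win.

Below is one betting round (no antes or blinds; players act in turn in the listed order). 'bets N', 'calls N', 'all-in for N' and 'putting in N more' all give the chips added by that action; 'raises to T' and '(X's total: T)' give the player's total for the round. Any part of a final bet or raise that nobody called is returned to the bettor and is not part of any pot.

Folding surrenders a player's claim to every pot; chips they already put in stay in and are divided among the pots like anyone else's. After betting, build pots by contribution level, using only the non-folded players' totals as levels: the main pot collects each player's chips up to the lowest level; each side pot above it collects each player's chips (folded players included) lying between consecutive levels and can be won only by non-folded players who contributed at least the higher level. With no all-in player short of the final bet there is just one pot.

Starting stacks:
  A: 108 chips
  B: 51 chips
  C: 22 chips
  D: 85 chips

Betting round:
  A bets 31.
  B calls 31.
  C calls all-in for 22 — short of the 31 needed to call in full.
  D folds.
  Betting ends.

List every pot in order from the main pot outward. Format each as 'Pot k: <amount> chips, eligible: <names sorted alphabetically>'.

Contributions: A=31, B=31, C=22
Folded: D
Pot levels (distinct totals of non-folded players): 22, 31
Layer 1-22: 22 each from A, B, C = 22*3 = 66 chips; eligible A, B, C
Layer 23-31: 9 each from A, B = 9*2 = 18 chips; eligible A, B

Pot 1: 66 chips, eligible: A, B, C
Pot 2: 18 chips, eligible: A, B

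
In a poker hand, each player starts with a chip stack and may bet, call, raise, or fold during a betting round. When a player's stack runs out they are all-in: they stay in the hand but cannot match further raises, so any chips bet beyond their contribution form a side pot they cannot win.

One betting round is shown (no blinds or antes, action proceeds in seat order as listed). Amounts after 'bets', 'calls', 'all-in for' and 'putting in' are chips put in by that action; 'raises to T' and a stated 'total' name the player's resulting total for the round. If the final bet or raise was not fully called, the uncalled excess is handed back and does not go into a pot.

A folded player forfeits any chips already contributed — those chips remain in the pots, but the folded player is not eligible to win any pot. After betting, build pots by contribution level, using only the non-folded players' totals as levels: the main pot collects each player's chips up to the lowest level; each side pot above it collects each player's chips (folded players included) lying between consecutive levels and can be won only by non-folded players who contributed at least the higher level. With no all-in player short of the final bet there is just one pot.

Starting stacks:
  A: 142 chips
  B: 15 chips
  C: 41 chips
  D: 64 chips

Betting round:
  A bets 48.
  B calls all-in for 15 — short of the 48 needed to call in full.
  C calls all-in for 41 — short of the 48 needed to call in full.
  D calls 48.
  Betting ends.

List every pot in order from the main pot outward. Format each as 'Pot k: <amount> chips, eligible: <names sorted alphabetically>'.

Pot 1: 60 chips, eligible: A, B, C, D
Pot 2: 78 chips, eligible: A, C, D
Pot 3: 14 chips, eligible: A, D

Derivation:
Contributions: A=48, B=15, C=41, D=48
Pot levels (distinct totals of non-folded players): 15, 41, 48
Layer 1-15: 15 each from A, B, C, D = 15*4 = 60 chips; eligible A, B, C, D
Layer 16-41: 26 each from A, C, D = 26*3 = 78 chips; eligible A, C, D
Layer 42-48: 7 each from A, D = 7*2 = 14 chips; eligible A, D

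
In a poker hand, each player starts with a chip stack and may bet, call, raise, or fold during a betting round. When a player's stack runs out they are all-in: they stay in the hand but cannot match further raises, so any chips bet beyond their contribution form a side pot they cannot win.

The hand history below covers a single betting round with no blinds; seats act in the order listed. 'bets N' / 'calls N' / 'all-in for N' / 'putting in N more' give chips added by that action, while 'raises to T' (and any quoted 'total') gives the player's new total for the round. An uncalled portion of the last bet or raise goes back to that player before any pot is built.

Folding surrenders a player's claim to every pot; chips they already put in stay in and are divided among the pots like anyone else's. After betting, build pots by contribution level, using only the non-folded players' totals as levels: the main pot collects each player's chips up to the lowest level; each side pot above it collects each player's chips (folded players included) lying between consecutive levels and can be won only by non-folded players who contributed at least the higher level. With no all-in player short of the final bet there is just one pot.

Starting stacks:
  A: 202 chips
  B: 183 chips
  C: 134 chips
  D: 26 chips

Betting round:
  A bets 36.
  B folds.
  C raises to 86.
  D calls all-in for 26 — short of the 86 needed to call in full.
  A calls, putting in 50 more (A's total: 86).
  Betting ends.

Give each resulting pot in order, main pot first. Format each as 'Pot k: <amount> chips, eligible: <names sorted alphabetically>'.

Contributions: A=86, C=86, D=26
Folded: B
Pot levels (distinct totals of non-folded players): 26, 86
Layer 1-26: 26 each from A, C, D = 26*3 = 78 chips; eligible A, C, D
Layer 27-86: 60 each from A, C = 60*2 = 120 chips; eligible A, C

Pot 1: 78 chips, eligible: A, C, D
Pot 2: 120 chips, eligible: A, C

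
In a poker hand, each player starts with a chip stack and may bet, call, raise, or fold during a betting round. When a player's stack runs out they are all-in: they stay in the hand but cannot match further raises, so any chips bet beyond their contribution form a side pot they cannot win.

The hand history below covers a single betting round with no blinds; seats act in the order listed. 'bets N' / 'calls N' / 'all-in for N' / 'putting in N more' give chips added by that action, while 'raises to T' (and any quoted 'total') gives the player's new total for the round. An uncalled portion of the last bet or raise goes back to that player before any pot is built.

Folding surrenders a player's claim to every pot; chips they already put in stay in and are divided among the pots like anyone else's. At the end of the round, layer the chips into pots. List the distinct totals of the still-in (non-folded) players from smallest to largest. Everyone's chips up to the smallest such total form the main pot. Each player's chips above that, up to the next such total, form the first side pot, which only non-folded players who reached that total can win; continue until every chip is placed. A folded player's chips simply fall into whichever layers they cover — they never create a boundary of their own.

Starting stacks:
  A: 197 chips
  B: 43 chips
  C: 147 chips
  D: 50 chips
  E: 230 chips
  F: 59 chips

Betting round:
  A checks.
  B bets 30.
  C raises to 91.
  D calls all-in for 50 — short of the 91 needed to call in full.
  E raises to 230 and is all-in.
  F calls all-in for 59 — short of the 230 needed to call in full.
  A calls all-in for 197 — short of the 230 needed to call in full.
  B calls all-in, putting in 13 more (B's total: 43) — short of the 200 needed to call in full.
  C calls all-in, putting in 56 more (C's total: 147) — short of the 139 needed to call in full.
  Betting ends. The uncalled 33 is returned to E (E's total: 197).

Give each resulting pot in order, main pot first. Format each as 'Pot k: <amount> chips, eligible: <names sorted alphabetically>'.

Pot 1: 258 chips, eligible: A, B, C, D, E, F
Pot 2: 35 chips, eligible: A, C, D, E, F
Pot 3: 36 chips, eligible: A, C, E, F
Pot 4: 264 chips, eligible: A, C, E
Pot 5: 100 chips, eligible: A, E

Derivation:
Contributions (after 33 returned to E): A=197, B=43, C=147, D=50, E=197, F=59
Pot levels (distinct totals of non-folded players): 43, 50, 59, 147, 197
Layer 1-43: 43 each from A, B, C, D, E, F = 43*6 = 258 chips; eligible A, B, C, D, E, F
Layer 44-50: 7 each from A, C, D, E, F = 7*5 = 35 chips; eligible A, C, D, E, F
Layer 51-59: 9 each from A, C, E, F = 9*4 = 36 chips; eligible A, C, E, F
Layer 60-147: 88 each from A, C, E = 88*3 = 264 chips; eligible A, C, E
Layer 148-197: 50 each from A, E = 50*2 = 100 chips; eligible A, E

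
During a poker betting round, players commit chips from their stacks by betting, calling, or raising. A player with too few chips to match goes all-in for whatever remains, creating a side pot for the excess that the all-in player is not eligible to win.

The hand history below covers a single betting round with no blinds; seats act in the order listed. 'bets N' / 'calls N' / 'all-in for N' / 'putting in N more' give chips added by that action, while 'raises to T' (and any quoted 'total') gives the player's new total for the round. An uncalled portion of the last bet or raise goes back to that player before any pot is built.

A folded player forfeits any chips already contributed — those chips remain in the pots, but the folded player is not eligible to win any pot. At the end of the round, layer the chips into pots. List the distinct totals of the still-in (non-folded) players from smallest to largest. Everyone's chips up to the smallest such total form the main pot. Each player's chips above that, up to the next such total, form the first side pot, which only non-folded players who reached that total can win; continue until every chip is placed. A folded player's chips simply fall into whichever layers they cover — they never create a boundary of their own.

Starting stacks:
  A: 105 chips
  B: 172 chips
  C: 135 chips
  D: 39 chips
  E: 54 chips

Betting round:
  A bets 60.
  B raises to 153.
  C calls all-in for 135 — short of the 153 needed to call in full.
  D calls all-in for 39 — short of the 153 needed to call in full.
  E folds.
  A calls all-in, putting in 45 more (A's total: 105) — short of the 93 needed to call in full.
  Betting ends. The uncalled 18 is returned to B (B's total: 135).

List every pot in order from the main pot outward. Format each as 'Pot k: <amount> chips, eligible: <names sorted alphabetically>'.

Contributions (after 18 returned to B): A=105, B=135, C=135, D=39
Folded: E
Pot levels (distinct totals of non-folded players): 39, 105, 135
Layer 1-39: 39 each from A, B, C, D = 39*4 = 156 chips; eligible A, B, C, D
Layer 40-105: 66 each from A, B, C = 66*3 = 198 chips; eligible A, B, C
Layer 106-135: 30 each from B, C = 30*2 = 60 chips; eligible B, C

Pot 1: 156 chips, eligible: A, B, C, D
Pot 2: 198 chips, eligible: A, B, C
Pot 3: 60 chips, eligible: B, C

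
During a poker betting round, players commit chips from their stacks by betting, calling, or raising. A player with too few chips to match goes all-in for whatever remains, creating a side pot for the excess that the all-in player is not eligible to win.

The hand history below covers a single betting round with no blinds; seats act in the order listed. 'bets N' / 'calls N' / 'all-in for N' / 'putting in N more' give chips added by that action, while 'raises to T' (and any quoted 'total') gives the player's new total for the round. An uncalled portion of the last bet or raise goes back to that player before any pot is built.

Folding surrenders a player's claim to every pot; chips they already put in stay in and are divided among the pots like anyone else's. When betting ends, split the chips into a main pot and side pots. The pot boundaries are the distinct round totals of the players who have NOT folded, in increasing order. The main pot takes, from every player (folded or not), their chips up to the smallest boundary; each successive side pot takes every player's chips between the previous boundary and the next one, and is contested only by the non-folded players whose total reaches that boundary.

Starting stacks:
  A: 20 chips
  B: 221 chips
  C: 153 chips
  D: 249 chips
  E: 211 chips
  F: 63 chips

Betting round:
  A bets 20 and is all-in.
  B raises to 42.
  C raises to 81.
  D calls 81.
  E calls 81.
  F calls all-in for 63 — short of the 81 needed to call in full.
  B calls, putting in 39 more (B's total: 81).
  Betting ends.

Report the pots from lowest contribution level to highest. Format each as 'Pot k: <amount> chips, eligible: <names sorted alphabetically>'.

Contributions: A=20, B=81, C=81, D=81, E=81, F=63
Pot levels (distinct totals of non-folded players): 20, 63, 81
Layer 1-20: 20 each from A, B, C, D, E, F = 20*6 = 120 chips; eligible A, B, C, D, E, F
Layer 21-63: 43 each from B, C, D, E, F = 43*5 = 215 chips; eligible B, C, D, E, F
Layer 64-81: 18 each from B, C, D, E = 18*4 = 72 chips; eligible B, C, D, E

Pot 1: 120 chips, eligible: A, B, C, D, E, F
Pot 2: 215 chips, eligible: B, C, D, E, F
Pot 3: 72 chips, eligible: B, C, D, E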